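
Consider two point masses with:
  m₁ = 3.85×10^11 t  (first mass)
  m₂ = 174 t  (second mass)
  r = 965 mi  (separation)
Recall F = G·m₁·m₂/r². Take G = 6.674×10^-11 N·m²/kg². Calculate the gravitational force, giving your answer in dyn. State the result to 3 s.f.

185 dyn

Directly: F = Gm₁m₂/r².
m₁ = 3.85×10^11 t = 3.850×10^14 kg; m₂ = 174 t = 1.740×10^5 kg; r = 965 mi = 1.553×10^6 m; G = 6.674×10^-11 N·m²/kg².
F = 0.001854 N  (the unit combination reduces to kg·m/s² = N)
0.001854 N × (1 dyn / 1.000×10^-5 N) = 185.4 dyn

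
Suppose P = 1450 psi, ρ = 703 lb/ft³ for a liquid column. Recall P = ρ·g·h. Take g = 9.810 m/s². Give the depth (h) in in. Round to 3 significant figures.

3560 in

Rearranging P = ρ·g·h for h: h = P/(ρ·g).
P = 1450 psi = 9.997×10^6 Pa; ρ = 703 lb/ft³ = 11261 kg/m³; g = 9.810 m/s².
h = 90.50 m
90.50 m × (1 in / 0.02540 m) = 3563 in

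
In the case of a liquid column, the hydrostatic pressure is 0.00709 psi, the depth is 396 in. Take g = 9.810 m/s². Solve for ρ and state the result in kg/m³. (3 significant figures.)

0.495 kg/m³

Rearranging: ρ = P/(g·h).
P = 0.00709 psi = 48.88 Pa; h = 396 in = 10.06 m; g = 9.810 m/s².
ρ = 0.4954 kg/m³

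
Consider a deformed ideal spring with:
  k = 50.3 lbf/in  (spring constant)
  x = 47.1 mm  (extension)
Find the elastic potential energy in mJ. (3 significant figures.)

9770 mJ

Directly: U = ½kx².
k = 50.3 lbf/in = 8809 N/m; x = 47.1 mm = 0.04710 m.
U = 9.771 J
9.771 J × (1 mJ / 0.001000 J) = 9771 mJ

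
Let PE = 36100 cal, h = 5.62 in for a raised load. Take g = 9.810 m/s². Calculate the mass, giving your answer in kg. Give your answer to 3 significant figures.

Solving PE = m·g·h for m: m = PE/(g·h).
PE = 36100 cal = 1.510×10^5 J; h = 5.62 in = 0.1427 m; g = 9.810 m/s².
m = 1.079×10^5 kg

1.08×10^5 kg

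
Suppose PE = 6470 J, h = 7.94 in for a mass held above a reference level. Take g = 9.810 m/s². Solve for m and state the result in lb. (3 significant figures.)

7210 lb

Solving PE = m·g·h for m: m = PE/(g·h).
PE = 6470 J; h = 7.94 in = 0.2017 m; g = 9.810 m/s².
m = 3270 kg
3270 kg × (1 lb / 0.4536 kg) = 7210 lb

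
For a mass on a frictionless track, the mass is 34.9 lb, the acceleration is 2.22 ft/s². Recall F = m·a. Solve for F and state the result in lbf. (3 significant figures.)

2.41 lbf

F is given directly by: F = m·a.
m = 34.9 lb = 15.83 kg; a = 2.22 ft/s² = 0.6767 m/s².
F = 10.71 N
10.71 N × (1 lbf / 4.448 N) = 2.408 lbf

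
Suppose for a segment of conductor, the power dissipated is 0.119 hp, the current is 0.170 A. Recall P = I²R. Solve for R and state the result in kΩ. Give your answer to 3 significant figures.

Rearranging: R = P/I².
P = 0.119 hp = 88.74 W; I = 0.170 A.
R = 3071 Ω
3071 Ω × (1 kΩ / 1000 Ω) = 3.071 kΩ

3.07 kΩ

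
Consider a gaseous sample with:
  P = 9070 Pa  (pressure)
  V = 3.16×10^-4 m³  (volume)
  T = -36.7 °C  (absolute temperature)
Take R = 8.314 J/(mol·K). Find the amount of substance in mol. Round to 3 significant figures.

Rearranging PV = nRT for n: n = PV/(RT).
P = 9070 Pa; V = 3.16×10^-4 m³; T = -36.7 °C = 236.4 K; R = 8.314 J/(mol·K).
n = 0.001458 mol

0.00146 mol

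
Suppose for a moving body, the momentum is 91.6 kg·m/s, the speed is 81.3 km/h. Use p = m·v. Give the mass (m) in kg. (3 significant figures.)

4.06 kg

Rearranging p = m·v for m: m = p/v.
p = 91.6 kg·m/s; v = 81.3 km/h = 22.58 m/s.
m = 4.056 kg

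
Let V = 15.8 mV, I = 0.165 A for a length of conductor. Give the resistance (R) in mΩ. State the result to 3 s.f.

From Ohm's law: R = V/I.
V = 15.8 mV = 0.01580 V; I = 0.165 A.
R = 0.09576 Ω
0.09576 Ω × (1 mΩ / 0.001000 Ω) = 95.76 mΩ

95.8 mΩ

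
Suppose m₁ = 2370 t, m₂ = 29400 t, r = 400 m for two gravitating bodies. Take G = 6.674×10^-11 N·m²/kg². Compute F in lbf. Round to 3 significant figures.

From Newton's law of gravitation: F = Gm₁m₂/r².
m₁ = 2370 t = 2.370×10^6 kg; m₂ = 29400 t = 2.940×10^7 kg; r = 400 m; G = 6.674×10^-11 N·m²/kg².
F = 0.02906 N
0.02906 N × (1 lbf / 4.448 N) = 0.006534 lbf

0.00653 lbf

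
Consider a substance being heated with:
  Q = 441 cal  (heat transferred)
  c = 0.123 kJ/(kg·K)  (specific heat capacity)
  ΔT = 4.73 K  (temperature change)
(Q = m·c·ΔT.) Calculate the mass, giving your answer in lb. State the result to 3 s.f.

6.99 lb

Rearranging: m = Q/(c·ΔT).
Q = 441 cal = 1845 J; c = 0.123 kJ/(kg·K) = 123.0 J/(kg·K); ΔT = 4.73 K.
m = 3.171 kg
3.171 kg × (1 lb / 0.4536 kg) = 6.992 lb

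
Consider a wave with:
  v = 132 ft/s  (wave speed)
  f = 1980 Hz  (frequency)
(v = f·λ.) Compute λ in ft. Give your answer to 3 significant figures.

Solving v = f·λ for λ: λ = v/f.
v = 132 ft/s = 40.23 m/s; f = 1980 Hz.
λ = 0.02032 m
0.02032 m × (1 ft / 0.3048 m) = 0.06667 ft

0.0667 ft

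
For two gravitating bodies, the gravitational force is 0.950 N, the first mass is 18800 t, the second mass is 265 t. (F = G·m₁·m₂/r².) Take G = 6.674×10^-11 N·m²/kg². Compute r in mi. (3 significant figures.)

0.0116 mi

Rearranging: r = √(G·m₁m₂/F).
F = 0.950 N; m₁ = 18800 t = 1.880×10^7 kg; m₂ = 265 t = 2.650×10^5 kg; G = 6.674×10^-11 N·m²/kg².
r = 18.71 m
18.71 m × (1 mi / 1609 m) = 0.01162 mi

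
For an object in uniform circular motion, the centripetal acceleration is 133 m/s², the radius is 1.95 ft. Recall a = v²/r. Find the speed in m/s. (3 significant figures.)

8.89 m/s

Rearranging: v = √(a·r).
a = 133 m/s²; r = 1.95 ft = 0.5944 m.
v = 8.891 m/s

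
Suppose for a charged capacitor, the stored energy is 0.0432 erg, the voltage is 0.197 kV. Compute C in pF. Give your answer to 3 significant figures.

Rearranging: C = 2E/V².
E = 0.0432 erg = 4.320×10^-9 J; V = 0.197 kV = 197.0 V.
C = 2.226×10^-13 F
2.226×10^-13 F × (1 pF / 1.000×10^-12 F) = 0.2226 pF

0.223 pF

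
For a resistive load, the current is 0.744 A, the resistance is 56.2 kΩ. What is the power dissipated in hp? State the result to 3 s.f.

41.7 hp

P is given directly by: P = I²R.
I = 0.744 A; R = 56.2 kΩ = 56200 Ω.
P = 31109 W
31109 W × (1 hp / 745.7 W) = 41.72 hp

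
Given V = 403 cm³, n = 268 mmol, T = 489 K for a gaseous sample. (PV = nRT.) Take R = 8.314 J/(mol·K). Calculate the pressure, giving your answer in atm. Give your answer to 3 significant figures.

Directly: P = nRT/V.
V = 403 cm³ = 4.030×10^-4 m³; n = 268 mmol = 0.2680 mol; T = 489 K; R = 8.314 J/(mol·K).
P = 2.704×10^6 Pa  (the unit combination reduces to kg/(m·s²) = Pa)
2.704×10^6 Pa × (1 atm / 1.013×10^5 Pa) = 26.68 atm

26.7 atm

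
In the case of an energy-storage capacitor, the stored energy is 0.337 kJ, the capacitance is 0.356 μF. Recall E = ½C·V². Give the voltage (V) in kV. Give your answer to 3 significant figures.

43.5 kV

Solving E = ½C·V² for V: V = √(2E/C).
E = 0.337 kJ = 337.0 J; C = 0.356 μF = 3.560×10^-7 F.
V = 43512 V
43512 V × (1 kV / 1000 V) = 43.51 kV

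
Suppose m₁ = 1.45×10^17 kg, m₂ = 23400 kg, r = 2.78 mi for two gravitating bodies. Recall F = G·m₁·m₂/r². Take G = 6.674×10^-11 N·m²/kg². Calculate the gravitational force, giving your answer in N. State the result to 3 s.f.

From Newton's law of gravitation: F = Gm₁m₂/r².
m₁ = 1.45×10^17 kg; m₂ = 23400 kg; r = 2.78 mi = 4474 m; G = 6.674×10^-11 N·m²/kg².
F = 11313 N

11300 N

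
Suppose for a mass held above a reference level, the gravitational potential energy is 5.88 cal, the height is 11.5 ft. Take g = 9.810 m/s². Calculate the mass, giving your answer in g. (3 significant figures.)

Rearranging: m = PE/(g·h).
PE = 5.88 cal = 24.60 J; h = 11.5 ft = 3.505 m; g = 9.810 m/s².
m = 0.7155 kg
0.7155 kg × (1 g / 0.001000 kg) = 715.5 g

715 g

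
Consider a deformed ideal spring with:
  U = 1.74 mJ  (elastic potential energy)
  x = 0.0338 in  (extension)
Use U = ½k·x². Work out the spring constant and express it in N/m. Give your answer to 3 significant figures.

Rearranging: k = 2U/x².
U = 1.74 mJ = 0.001740 J; x = 0.0338 in = 8.585×10^-4 m.
k = 4721 N/m

4720 N/m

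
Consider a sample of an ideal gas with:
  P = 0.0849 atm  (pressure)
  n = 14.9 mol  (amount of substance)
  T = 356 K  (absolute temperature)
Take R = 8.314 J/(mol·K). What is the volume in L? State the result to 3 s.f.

From the ideal-gas law: V = nRT/P.
P = 0.0849 atm = 8602 Pa; n = 14.9 mol; T = 356 K; R = 8.314 J/(mol·K).
V = 5.127 m³
5.127 m³ × (1 L / 0.001000 m³) = 5127 L

5130 L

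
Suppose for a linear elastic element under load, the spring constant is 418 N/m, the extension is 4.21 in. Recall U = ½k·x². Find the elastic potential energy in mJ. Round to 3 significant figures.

2390 mJ

U is given directly by: U = ½kx².
k = 418 N/m; x = 4.21 in = 0.1069 m.
U = 2.390 J
2.390 J × (1 mJ / 0.001000 J) = 2390 mJ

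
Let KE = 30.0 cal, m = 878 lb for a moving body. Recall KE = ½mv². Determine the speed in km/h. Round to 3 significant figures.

Rearranging KE = ½mv² for v: v = √(2·KE/m).
KE = 30.0 cal = 125.5 J; m = 878 lb = 398.3 kg.
v = 0.7939 m/s
0.7939 m/s × (1 km/h / 0.2778 m/s) = 2.858 km/h

2.86 km/h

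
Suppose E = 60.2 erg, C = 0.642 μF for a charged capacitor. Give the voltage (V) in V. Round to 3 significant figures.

4.33 V

Rearranging E = ½C·V² for V: V = √(2E/C).
E = 60.2 erg = 6.020×10^-6 J; C = 0.642 μF = 6.420×10^-7 F.
V = 4.331 V  (the unit combination reduces to kg·m²/(A·s³) = V)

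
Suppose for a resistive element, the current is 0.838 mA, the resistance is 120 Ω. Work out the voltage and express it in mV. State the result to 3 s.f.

101 mV

Directly: V = IR.
I = 0.838 mA = 8.380×10^-4 A; R = 120 Ω.
V = 0.1006 V  (the unit combination reduces to kg·m²/(A·s³) = V)
0.1006 V × (1 mV / 0.001000 V) = 100.6 mV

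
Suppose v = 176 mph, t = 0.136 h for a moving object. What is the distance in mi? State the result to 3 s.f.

23.9 mi

Solving v = d/t for d: d = v·t.
v = 176 mph = 78.68 m/s; t = 0.136 h = 489.6 s.
d = 38521 m
38521 m × (1 mi / 1609 m) = 23.94 mi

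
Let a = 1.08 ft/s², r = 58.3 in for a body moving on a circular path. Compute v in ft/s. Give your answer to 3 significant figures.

2.29 ft/s

Rearranging: v = √(a·r).
a = 1.08 ft/s² = 0.3292 m/s²; r = 58.3 in = 1.481 m.
v = 0.6982 m/s
0.6982 m/s × (1 ft/s / 0.3048 m/s) = 2.291 ft/s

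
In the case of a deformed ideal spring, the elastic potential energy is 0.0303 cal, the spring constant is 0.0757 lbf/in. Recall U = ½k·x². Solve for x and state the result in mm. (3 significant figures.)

138 mm

Solving U = ½k·x² for x: x = √(2U/k).
U = 0.0303 cal = 0.1268 J; k = 0.0757 lbf/in = 13.26 N/m.
x = 0.1383 m
0.1383 m × (1 mm / 0.001000 m) = 138.3 mm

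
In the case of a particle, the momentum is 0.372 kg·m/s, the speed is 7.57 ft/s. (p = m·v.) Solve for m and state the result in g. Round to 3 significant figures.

161 g

Rearranging: m = p/v.
p = 0.372 kg·m/s; v = 7.57 ft/s = 2.307 m/s.
m = 0.1612 kg
0.1612 kg × (1 g / 0.001000 kg) = 161.2 g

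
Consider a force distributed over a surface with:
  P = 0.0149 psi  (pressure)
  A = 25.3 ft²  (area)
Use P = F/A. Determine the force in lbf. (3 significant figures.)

54.3 lbf

Rearranging: F = P·A.
P = 0.0149 psi = 102.7 Pa; A = 25.3 ft² = 2.350 m².
F = 241.5 N  (the unit combination reduces to kg·m/s² = N)
241.5 N × (1 lbf / 4.448 N) = 54.28 lbf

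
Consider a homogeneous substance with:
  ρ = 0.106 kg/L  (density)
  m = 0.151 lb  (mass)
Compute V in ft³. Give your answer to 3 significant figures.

Rearranging ρ = m/V for V: V = m/ρ.
ρ = 0.106 kg/L = 106.0 kg/m³; m = 0.151 lb = 0.06849 kg.
V = 6.462×10^-4 m³
6.462×10^-4 m³ × (1 ft³ / 0.02832 m³) = 0.02282 ft³

0.0228 ft³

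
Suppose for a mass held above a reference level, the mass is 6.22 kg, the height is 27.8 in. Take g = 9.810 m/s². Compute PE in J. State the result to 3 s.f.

43.1 J

PE is given directly by: PE = mgh.
m = 6.22 kg; h = 27.8 in = 0.7061 m; g = 9.810 m/s².
PE = 43.09 J  (the unit combination reduces to kg·m²/s² = J)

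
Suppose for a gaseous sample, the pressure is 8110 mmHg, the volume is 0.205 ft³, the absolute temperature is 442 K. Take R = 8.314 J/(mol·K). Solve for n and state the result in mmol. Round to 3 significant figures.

1710 mmol

Solving PV = nRT for n: n = PV/(RT).
P = 8110 mmHg = 1.081×10^6 Pa; V = 0.205 ft³ = 0.005805 m³; T = 442 K; R = 8.314 J/(mol·K).
n = 1.708 mol
1.708 mol × (1 mmol / 0.001000 mol) = 1708 mmol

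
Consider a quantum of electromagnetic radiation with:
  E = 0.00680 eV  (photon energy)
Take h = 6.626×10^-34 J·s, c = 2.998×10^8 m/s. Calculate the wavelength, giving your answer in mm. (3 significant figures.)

Solving E = h·c/λ for λ: λ = hc/E.
E = 0.00680 eV = 1.089×10^-21 J; h = 6.626×10^-34 J·s; c = 2.998×10^8 m/s.
λ = 1.823×10^-4 m
1.823×10^-4 m × (1 mm / 0.001000 m) = 0.1823 mm

0.182 mm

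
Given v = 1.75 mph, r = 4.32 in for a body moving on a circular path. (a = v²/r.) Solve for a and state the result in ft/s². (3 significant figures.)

Directly: a = v²/r.
v = 1.75 mph = 0.7823 m/s; r = 4.32 in = 0.1097 m.
a = 5.578 m/s²
5.578 m/s² × (1 ft/s² / 0.3048 m/s²) = 18.30 ft/s²

18.3 ft/s²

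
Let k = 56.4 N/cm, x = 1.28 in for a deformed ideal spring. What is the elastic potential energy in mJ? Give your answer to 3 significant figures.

2980 mJ

U is given directly by: U = ½kx².
k = 56.4 N/cm = 5640 N/m; x = 1.28 in = 0.03251 m.
U = 2.981 J
2.981 J × (1 mJ / 0.001000 J) = 2981 mJ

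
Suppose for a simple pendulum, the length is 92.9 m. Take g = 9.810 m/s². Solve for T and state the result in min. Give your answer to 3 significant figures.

0.322 min

T is given directly by: T = 2π√(L/g).
L = 92.9 m; g = 9.810 m/s².
T = 19.34 s
19.34 s × (1 min / 60.00 s) = 0.3223 min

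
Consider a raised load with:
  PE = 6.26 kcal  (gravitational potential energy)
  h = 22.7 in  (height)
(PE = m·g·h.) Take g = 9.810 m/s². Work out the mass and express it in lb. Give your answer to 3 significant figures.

Rearranging PE = m·g·h for m: m = PE/(g·h).
PE = 6.26 kcal = 26192 J; h = 22.7 in = 0.5766 m; g = 9.810 m/s².
m = 4631 kg
4631 kg × (1 lb / 0.4536 kg) = 10209 lb

10200 lb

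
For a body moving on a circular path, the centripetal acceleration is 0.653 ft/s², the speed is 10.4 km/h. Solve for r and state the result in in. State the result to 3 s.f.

Rearranging a = v²/r for r: r = v²/a.
a = 0.653 ft/s² = 0.1990 m/s²; v = 10.4 km/h = 2.889 m/s.
r = 41.93 m
41.93 m × (1 in / 0.02540 m) = 1651 in

1650 in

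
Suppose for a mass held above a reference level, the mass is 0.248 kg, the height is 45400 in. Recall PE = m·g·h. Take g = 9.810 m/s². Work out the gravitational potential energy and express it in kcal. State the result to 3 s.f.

0.671 kcal

PE is given directly by: PE = mgh.
m = 0.248 kg; h = 45400 in = 1153 m; g = 9.810 m/s².
PE = 2805 J
2805 J × (1 kcal / 4184 J) = 0.6705 kcal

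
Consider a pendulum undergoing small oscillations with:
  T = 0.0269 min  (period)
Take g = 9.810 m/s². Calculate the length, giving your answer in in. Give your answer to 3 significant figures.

25.5 in

Rearranging T = 2π√(L/g) for L: L = g·(T/2π)².
T = 0.0269 min = 1.614 s; g = 9.810 m/s².
L = 0.6473 m
0.6473 m × (1 in / 0.02540 m) = 25.48 in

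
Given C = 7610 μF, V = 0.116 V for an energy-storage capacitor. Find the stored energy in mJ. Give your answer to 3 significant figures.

Directly: E = ½CV².
C = 7610 μF = 0.007610 F; V = 0.116 V.
E = 5.120×10^-5 J
5.120×10^-5 J × (1 mJ / 0.001000 J) = 0.05120 mJ

0.0512 mJ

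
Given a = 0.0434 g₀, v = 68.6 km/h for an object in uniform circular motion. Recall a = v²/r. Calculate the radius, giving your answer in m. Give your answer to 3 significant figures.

853 m

Solving a = v²/r for r: r = v²/a.
a = 0.0434 g₀ = 0.4256 m/s²; v = 68.6 km/h = 19.06 m/s.
r = 853.2 m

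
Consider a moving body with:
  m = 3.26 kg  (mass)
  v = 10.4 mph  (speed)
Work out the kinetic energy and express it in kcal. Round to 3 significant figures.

KE is given directly by: KE = ½mv².
m = 3.26 kg; v = 10.4 mph = 4.649 m/s.
KE = 35.23 J
35.23 J × (1 kcal / 4184 J) = 0.008421 kcal

0.00842 kcal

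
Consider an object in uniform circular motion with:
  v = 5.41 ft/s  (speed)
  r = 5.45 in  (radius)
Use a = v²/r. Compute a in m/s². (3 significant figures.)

19.6 m/s²

a is given directly by: a = v²/r.
v = 5.41 ft/s = 1.649 m/s; r = 5.45 in = 0.1384 m.
a = 19.64 m/s²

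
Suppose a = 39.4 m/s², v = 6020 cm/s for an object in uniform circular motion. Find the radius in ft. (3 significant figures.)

302 ft

Rearranging: r = v²/a.
a = 39.4 m/s²; v = 6020 cm/s = 60.20 m/s.
r = 91.98 m
91.98 m × (1 ft / 0.3048 m) = 301.8 ft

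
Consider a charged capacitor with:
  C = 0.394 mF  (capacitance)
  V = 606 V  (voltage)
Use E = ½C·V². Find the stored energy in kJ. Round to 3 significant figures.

0.0723 kJ

Directly: E = ½CV².
C = 0.394 mF = 3.940×10^-4 F; V = 606 V.
E = 72.35 J
72.35 J × (1 kJ / 1000 J) = 0.07235 kJ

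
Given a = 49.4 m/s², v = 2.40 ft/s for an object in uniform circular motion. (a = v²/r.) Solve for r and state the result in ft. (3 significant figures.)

0.0355 ft

Rearranging a = v²/r for r: r = v²/a.
a = 49.4 m/s²; v = 2.40 ft/s = 0.7315 m/s.
r = 0.01083 m
0.01083 m × (1 ft / 0.3048 m) = 0.03554 ft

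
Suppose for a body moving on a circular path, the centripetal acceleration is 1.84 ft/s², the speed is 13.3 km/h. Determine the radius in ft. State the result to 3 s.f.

Rearranging: r = v²/a.
a = 1.84 ft/s² = 0.5608 m/s²; v = 13.3 km/h = 3.694 m/s.
r = 24.34 m
24.34 m × (1 ft / 0.3048 m) = 79.85 ft

79.8 ft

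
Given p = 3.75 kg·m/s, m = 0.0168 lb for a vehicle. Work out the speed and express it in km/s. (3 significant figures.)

Solving p = m·v for v: v = p/m.
p = 3.75 kg·m/s; m = 0.0168 lb = 0.007620 kg.
v = 492.1 m/s
492.1 m/s × (1 km/s / 1000 m/s) = 0.4921 km/s

0.492 km/s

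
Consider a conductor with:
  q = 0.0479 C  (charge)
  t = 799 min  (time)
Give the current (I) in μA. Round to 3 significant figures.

0.999 μA

Rearranging q = I·t for I: I = q/t.
q = 0.0479 C; t = 799 min = 47940 s.
I = 9.992×10^-7 A
9.992×10^-7 A × (1 μA / 1.000×10^-6 A) = 0.9992 μA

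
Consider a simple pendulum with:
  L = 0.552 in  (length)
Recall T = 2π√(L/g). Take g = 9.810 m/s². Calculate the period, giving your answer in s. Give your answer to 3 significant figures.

0.238 s

Directly: T = 2π√(L/g).
L = 0.552 in = 0.01402 m; g = 9.810 m/s².
T = 0.2375 s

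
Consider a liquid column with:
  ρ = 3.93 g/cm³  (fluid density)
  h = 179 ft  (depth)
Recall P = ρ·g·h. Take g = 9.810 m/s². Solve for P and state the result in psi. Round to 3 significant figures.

P is given directly by: P = ρgh.
ρ = 3.93 g/cm³ = 3930 kg/m³; h = 179 ft = 54.56 m; g = 9.810 m/s².
P = 2.103×10^6 Pa
2.103×10^6 Pa × (1 psi / 6895 Pa) = 305.1 psi

305 psi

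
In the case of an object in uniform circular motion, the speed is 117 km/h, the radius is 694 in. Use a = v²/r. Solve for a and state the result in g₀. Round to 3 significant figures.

a is given directly by: a = v²/r.
v = 117 km/h = 32.50 m/s; r = 694 in = 17.63 m.
a = 59.92 m/s²
59.92 m/s² × (1 g₀ / 9.807 m/s²) = 6.110 g₀

6.11 g₀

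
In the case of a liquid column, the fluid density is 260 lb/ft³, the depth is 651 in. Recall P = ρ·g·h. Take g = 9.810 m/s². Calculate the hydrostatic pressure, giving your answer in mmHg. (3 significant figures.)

Directly: P = ρgh.
ρ = 260 lb/ft³ = 4165 kg/m³; h = 651 in = 16.54 m; g = 9.810 m/s².
P = 6.756×10^5 Pa
6.756×10^5 Pa × (1 mmHg / 133.3 Pa) = 5067 mmHg

5070 mmHg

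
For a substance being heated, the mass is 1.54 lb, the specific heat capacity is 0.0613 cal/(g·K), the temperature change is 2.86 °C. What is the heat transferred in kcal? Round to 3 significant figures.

Directly: Q = mcΔT.
m = 1.54 lb = 0.6985 kg; c = 0.0613 cal/(g·K) = 256.5 J/(kg·K); ΔT = 2.86 °C = 2.860 K.
Q = 512.4 J  (the unit combination reduces to kg·m²/s² = J)
512.4 J × (1 kcal / 4184 J) = 0.1225 kcal

0.122 kcal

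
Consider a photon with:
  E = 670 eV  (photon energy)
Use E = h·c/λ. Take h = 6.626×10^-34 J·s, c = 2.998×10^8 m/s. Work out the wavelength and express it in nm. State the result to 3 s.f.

1.85 nm

Rearranging E = h·c/λ for λ: λ = hc/E.
E = 670 eV = 1.073×10^-16 J; h = 6.626×10^-34 J·s; c = 2.998×10^8 m/s.
λ = 1.851×10^-9 m
1.851×10^-9 m × (1 nm / 1.000×10^-9 m) = 1.851 nm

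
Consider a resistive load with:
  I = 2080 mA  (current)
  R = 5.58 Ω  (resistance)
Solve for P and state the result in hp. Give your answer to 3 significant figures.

P is given directly by: P = I²R.
I = 2080 mA = 2.080 A; R = 5.58 Ω.
P = 24.14 W  (the unit combination reduces to kg·m²/s³ = W)
24.14 W × (1 hp / 745.7 W) = 0.03237 hp

0.0324 hp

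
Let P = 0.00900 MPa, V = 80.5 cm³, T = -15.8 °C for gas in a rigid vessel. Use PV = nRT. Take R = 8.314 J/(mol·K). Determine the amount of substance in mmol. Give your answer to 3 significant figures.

0.339 mmol

Rearranging PV = nRT for n: n = PV/(RT).
P = 0.00900 MPa = 9000 Pa; V = 80.5 cm³ = 8.050×10^-5 m³; T = -15.8 °C = 257.3 K; R = 8.314 J/(mol·K).
n = 3.386×10^-4 mol
3.386×10^-4 mol × (1 mmol / 0.001000 mol) = 0.3386 mmol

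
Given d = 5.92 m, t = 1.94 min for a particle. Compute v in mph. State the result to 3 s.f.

0.114 mph

v is given directly by: v = d/t.
d = 5.92 m; t = 1.94 min = 116.4 s.
v = 0.05086 m/s
0.05086 m/s × (1 mph / 0.4470 m/s) = 0.1138 mph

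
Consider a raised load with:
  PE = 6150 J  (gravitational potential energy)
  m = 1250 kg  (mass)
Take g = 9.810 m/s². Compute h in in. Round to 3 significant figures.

Rearranging PE = m·g·h for h: h = PE/(m·g).
PE = 6150 J; m = 1250 kg; g = 9.810 m/s².
h = 0.5015 m
0.5015 m × (1 in / 0.02540 m) = 19.75 in

19.7 in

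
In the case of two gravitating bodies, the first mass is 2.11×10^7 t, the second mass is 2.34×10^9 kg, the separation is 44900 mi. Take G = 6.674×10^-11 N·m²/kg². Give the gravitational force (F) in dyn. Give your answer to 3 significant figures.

0.0631 dyn

Directly: F = Gm₁m₂/r².
m₁ = 2.11×10^7 t = 2.110×10^10 kg; m₂ = 2.34×10^9 kg; r = 44900 mi = 7.226×10^7 m; G = 6.674×10^-11 N·m²/kg².
F = 6.311×10^-7 N  (the unit combination reduces to kg·m/s² = N)
6.311×10^-7 N × (1 dyn / 1.000×10^-5 N) = 0.06311 dyn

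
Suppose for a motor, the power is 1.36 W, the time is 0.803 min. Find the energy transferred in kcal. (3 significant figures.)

Rearranging P = W/t for W: W = P·t.
P = 1.36 W; t = 0.803 min = 48.18 s.
W = 65.52 J
65.52 J × (1 kcal / 4184 J) = 0.01566 kcal

0.0157 kcal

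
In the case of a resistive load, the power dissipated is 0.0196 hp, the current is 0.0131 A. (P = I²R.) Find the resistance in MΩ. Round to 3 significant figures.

0.0852 MΩ

Solving P = I²R for R: R = P/I².
P = 0.0196 hp = 14.62 W; I = 0.0131 A.
R = 85168 Ω
85168 Ω × (1 MΩ / 1.000×10^6 Ω) = 0.08517 MΩ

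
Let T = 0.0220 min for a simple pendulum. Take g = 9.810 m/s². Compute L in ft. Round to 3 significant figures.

Rearranging T = 2π√(L/g) for L: L = g·(T/2π)².
T = 0.0220 min = 1.320 s; g = 9.810 m/s².
L = 0.4330 m
0.4330 m × (1 ft / 0.3048 m) = 1.421 ft

1.42 ft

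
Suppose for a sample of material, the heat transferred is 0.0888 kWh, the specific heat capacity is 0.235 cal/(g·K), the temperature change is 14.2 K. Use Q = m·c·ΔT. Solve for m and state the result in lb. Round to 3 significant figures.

50.5 lb

Solving Q = m·c·ΔT for m: m = Q/(c·ΔT).
Q = 0.0888 kWh = 3.197×10^5 J; c = 0.235 cal/(g·K) = 983.2 J/(kg·K); ΔT = 14.2 K.
m = 22.90 kg
22.90 kg × (1 lb / 0.4536 kg) = 50.48 lb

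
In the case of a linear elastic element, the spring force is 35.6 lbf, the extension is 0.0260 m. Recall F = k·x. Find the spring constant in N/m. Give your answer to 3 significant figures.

Rearranging F = k·x for k: k = F/x.
F = 35.6 lbf = 158.4 N; x = 0.0260 m.
k = 6091 N/m

6090 N/m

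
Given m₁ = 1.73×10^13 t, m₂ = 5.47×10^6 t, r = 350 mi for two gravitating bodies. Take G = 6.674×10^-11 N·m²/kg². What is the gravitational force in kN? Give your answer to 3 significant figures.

F is given directly by: F = Gm₁m₂/r².
m₁ = 1.73×10^13 t = 1.730×10^16 kg; m₂ = 5.47×10^6 t = 5.470×10^9 kg; r = 350 mi = 5.633×10^5 m; G = 6.674×10^-11 N·m²/kg².
F = 19906 N  (the unit combination reduces to kg·m/s² = N)
19906 N × (1 kN / 1000 N) = 19.91 kN

19.9 kN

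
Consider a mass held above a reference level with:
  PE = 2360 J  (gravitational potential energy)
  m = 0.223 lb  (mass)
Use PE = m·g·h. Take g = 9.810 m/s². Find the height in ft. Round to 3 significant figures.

7800 ft

Rearranging: h = PE/(m·g).
PE = 2360 J; m = 0.223 lb = 0.1012 kg; g = 9.810 m/s².
h = 2378 m
2378 m × (1 ft / 0.3048 m) = 7803 ft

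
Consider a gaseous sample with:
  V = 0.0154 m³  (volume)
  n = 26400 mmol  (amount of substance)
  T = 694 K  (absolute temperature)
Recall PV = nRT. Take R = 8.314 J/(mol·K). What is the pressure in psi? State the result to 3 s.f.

From the ideal-gas law: P = nRT/V.
V = 0.0154 m³; n = 26400 mmol = 26.40 mol; T = 694 K; R = 8.314 J/(mol·K).
P = 9.891×10^6 Pa
9.891×10^6 Pa × (1 psi / 6895 Pa) = 1435 psi

1430 psi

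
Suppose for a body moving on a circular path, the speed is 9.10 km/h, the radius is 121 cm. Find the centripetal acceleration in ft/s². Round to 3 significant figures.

Directly: a = v²/r.
v = 9.10 km/h = 2.528 m/s; r = 121 cm = 1.210 m.
a = 5.281 m/s²
5.281 m/s² × (1 ft/s² / 0.3048 m/s²) = 17.33 ft/s²

17.3 ft/s²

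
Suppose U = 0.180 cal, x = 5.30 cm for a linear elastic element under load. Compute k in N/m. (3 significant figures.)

536 N/m

Rearranging U = ½k·x² for k: k = 2U/x².
U = 0.180 cal = 0.7531 J; x = 5.30 cm = 0.05300 m.
k = 536.2 N/m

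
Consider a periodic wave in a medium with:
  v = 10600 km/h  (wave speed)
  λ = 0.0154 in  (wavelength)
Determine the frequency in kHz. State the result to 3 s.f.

7530 kHz

Rearranging v = f·λ for f: f = v/λ.
v = 10600 km/h = 2944 m/s; λ = 0.0154 in = 3.912×10^-4 m.
f = 7.527×10^6 Hz
7.527×10^6 Hz × (1 kHz / 1000 Hz) = 7527 kHz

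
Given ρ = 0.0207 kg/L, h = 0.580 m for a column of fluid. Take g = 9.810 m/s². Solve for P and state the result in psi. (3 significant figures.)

P is given directly by: P = ρgh.
ρ = 0.0207 kg/L = 20.70 kg/m³; h = 0.580 m; g = 9.810 m/s².
P = 117.8 Pa
117.8 Pa × (1 psi / 6895 Pa) = 0.01708 psi

0.0171 psi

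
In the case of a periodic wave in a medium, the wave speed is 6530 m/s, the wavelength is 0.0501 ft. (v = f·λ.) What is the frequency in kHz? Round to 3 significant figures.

428 kHz

Solving v = f·λ for f: f = v/λ.
v = 6530 m/s; λ = 0.0501 ft = 0.01527 m.
f = 4.276×10^5 Hz
4.276×10^5 Hz × (1 kHz / 1000 Hz) = 427.6 kHz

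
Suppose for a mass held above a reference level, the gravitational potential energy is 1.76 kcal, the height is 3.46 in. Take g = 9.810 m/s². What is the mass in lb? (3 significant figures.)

Rearranging: m = PE/(g·h).
PE = 1.76 kcal = 7364 J; h = 3.46 in = 0.08788 m; g = 9.810 m/s².
m = 8541 kg
8541 kg × (1 lb / 0.4536 kg) = 18830 lb

18800 lb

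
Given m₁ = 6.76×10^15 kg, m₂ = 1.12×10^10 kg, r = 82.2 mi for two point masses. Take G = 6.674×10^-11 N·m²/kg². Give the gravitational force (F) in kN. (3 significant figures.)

289 kN

Directly: F = Gm₁m₂/r².
m₁ = 6.76×10^15 kg; m₂ = 1.12×10^10 kg; r = 82.2 mi = 1.323×10^5 m; G = 6.674×10^-11 N·m²/kg².
F = 2.887×10^5 N
2.887×10^5 N × (1 kN / 1000 N) = 288.7 kN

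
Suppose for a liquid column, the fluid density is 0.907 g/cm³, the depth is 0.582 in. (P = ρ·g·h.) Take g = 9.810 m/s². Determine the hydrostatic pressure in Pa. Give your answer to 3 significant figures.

132 Pa

P is given directly by: P = ρgh.
ρ = 0.907 g/cm³ = 907.0 kg/m³; h = 0.582 in = 0.01478 m; g = 9.810 m/s².
P = 131.5 Pa  (the unit combination reduces to kg/(m·s²) = Pa)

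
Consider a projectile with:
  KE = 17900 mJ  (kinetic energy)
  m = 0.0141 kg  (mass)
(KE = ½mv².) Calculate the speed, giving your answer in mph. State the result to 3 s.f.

113 mph

Rearranging: v = √(2·KE/m).
KE = 17900 mJ = 17.90 J; m = 0.0141 kg.
v = 50.39 m/s
50.39 m/s × (1 mph / 0.4470 m/s) = 112.7 mph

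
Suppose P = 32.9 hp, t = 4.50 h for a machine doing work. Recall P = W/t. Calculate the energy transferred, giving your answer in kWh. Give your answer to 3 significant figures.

Solving P = W/t for W: W = P·t.
P = 32.9 hp = 24534 W; t = 4.50 h = 16200 s.
W = 3.974×10^8 J  (the unit combination reduces to kg·m²/s² = J)
3.974×10^8 J × (1 kWh / 3.600×10^6 J) = 110.4 kWh

110 kWh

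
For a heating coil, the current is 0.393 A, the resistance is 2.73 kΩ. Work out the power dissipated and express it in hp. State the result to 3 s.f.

0.565 hp

Directly: P = I²R.
I = 0.393 A; R = 2.73 kΩ = 2730 Ω.
P = 421.6 W
421.6 W × (1 hp / 745.7 W) = 0.5654 hp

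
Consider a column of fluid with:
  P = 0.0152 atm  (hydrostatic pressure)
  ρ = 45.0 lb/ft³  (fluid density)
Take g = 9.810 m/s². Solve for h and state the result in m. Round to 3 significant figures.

Rearranging: h = P/(ρ·g).
P = 0.0152 atm = 1540 Pa; ρ = 45.0 lb/ft³ = 720.8 kg/m³; g = 9.810 m/s².
h = 0.2178 m

0.218 m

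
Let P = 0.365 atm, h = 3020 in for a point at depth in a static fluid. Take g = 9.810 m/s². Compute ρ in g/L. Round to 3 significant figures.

Rearranging: ρ = P/(g·h).
P = 0.365 atm = 36984 Pa; h = 3020 in = 76.71 m; g = 9.810 m/s².
ρ = 49.15 kg/m³
Since 1 g/L = 1 kg/m³, 49.15 g/L.

49.1 g/L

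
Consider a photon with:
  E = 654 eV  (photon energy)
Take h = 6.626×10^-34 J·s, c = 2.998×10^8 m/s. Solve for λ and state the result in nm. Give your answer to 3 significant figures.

Solving E = h·c/λ for λ: λ = hc/E.
E = 654 eV = 1.048×10^-16 J; h = 6.626×10^-34 J·s; c = 2.998×10^8 m/s.
λ = 1.896×10^-9 m
1.896×10^-9 m × (1 nm / 1.000×10^-9 m) = 1.896 nm

1.90 nm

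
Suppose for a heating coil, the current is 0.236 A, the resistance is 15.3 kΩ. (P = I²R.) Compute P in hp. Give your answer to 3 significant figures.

1.14 hp

P is given directly by: P = I²R.
I = 0.236 A; R = 15.3 kΩ = 15300 Ω.
P = 852.1 W  (the unit combination reduces to kg·m²/s³ = W)
852.1 W × (1 hp / 745.7 W) = 1.143 hp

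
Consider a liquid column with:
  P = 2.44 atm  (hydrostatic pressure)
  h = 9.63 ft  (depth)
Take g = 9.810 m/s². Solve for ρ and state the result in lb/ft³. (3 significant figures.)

Solving P = ρ·g·h for ρ: ρ = P/(g·h).
P = 2.44 atm = 2.472×10^5 Pa; h = 9.63 ft = 2.935 m; g = 9.810 m/s².
ρ = 8586 kg/m³
8586 kg/m³ × (1 lb/ft³ / 16.02 kg/m³) = 536.0 lb/ft³

536 lb/ft³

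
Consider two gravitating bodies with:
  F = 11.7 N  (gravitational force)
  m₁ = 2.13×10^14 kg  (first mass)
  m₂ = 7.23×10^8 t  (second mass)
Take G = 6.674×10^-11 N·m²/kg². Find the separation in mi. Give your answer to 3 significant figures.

From Newton's law of gravitation: r = √(G·m₁m₂/F).
F = 11.7 N; m₁ = 2.13×10^14 kg; m₂ = 7.23×10^8 t = 7.230×10^11 kg; G = 6.674×10^-11 N·m²/kg².
r = 2.964×10^7 m
2.964×10^7 m × (1 mi / 1609 m) = 18417 mi

18400 mi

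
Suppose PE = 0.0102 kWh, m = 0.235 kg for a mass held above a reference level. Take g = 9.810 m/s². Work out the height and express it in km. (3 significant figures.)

Rearranging: h = PE/(m·g).
PE = 0.0102 kWh = 36720 J; m = 0.235 kg; g = 9.810 m/s².
h = 15928 m
15928 m × (1 km / 1000 m) = 15.93 km

15.9 km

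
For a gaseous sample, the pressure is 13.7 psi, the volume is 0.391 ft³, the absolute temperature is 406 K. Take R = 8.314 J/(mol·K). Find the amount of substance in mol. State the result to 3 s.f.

From the ideal-gas law: n = PV/(RT).
P = 13.7 psi = 94458 Pa; V = 0.391 ft³ = 0.01107 m³; T = 406 K; R = 8.314 J/(mol·K).
n = 0.3098 mol

0.310 mol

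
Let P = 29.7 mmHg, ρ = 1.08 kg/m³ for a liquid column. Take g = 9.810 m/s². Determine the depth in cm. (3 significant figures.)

37400 cm

Solving P = ρ·g·h for h: h = P/(ρ·g).
P = 29.7 mmHg = 3960 Pa; ρ = 1.08 kg/m³; g = 9.810 m/s².
h = 373.7 m
373.7 m × (1 cm / 0.01000 m) = 37374 cm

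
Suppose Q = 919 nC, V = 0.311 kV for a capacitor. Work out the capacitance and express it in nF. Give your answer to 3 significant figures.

2.95 nF

Directly: C = Q/V.
Q = 919 nC = 9.190×10^-7 C; V = 0.311 kV = 311.0 V.
C = 2.955×10^-9 F
2.955×10^-9 F × (1 nF / 1.000×10^-9 F) = 2.955 nF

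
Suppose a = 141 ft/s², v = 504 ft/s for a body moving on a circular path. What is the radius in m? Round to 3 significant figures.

549 m

Rearranging: r = v²/a.
a = 141 ft/s² = 42.98 m/s²; v = 504 ft/s = 153.6 m/s.
r = 549.1 m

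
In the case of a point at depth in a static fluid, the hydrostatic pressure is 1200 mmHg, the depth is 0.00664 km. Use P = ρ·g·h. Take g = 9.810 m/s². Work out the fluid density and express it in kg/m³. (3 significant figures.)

Rearranging P = ρ·g·h for ρ: ρ = P/(g·h).
P = 1200 mmHg = 1.600×10^5 Pa; h = 0.00664 km = 6.640 m; g = 9.810 m/s².
ρ = 2456 kg/m³

2460 kg/m³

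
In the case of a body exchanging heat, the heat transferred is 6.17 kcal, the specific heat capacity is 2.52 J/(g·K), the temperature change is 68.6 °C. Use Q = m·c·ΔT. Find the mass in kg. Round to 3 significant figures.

0.149 kg

Rearranging: m = Q/(c·ΔT).
Q = 6.17 kcal = 25815 J; c = 2.52 J/(g·K) = 2520 J/(kg·K); ΔT = 68.6 °C = 68.60 K.
m = 0.1493 kg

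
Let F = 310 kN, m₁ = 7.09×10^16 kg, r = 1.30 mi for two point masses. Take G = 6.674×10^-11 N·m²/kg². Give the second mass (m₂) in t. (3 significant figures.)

From Newton's law of gravitation: m₂ = F·r²/(G·m₁).
F = 310 kN = 3.100×10^5 N; m₁ = 7.09×10^16 kg; r = 1.30 mi = 2092 m; G = 6.674×10^-11 N·m²/kg².
m₂ = 2.868×10^5 kg
2.868×10^5 kg × (1 t / 1000 kg) = 286.8 t

287 t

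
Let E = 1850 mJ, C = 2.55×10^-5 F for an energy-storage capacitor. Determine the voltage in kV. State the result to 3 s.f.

Rearranging E = ½C·V² for V: V = √(2E/C).
E = 1850 mJ = 1.850 J; C = 2.55×10^-5 F.
V = 380.9 V
380.9 V × (1 kV / 1000 V) = 0.3809 kV

0.381 kV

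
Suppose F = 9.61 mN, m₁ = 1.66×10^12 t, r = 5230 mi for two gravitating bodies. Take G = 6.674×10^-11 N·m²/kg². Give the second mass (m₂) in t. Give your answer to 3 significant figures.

6150 t

Solving F = G·m₁·m₂/r² for m₂: m₂ = F·r²/(G·m₁).
F = 9.61 mN = 0.009610 N; m₁ = 1.66×10^12 t = 1.660×10^15 kg; r = 5230 mi = 8.417×10^6 m; G = 6.674×10^-11 N·m²/kg².
m₂ = 6.145×10^6 kg
6.145×10^6 kg × (1 t / 1000 kg) = 6145 t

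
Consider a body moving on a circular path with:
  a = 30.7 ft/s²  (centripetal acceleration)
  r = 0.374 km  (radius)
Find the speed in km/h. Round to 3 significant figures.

Solving a = v²/r for v: v = √(a·r).
a = 30.7 ft/s² = 9.357 m/s²; r = 0.374 km = 374.0 m.
v = 59.16 m/s
59.16 m/s × (1 km/h / 0.2778 m/s) = 213.0 km/h

213 km/h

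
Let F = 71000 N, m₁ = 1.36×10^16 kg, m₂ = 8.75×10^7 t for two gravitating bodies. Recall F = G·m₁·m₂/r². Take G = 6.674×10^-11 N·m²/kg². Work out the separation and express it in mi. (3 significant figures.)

657 mi

Rearranging: r = √(G·m₁m₂/F).
F = 71000 N; m₁ = 1.36×10^16 kg; m₂ = 8.75×10^7 t = 8.750×10^10 kg; G = 6.674×10^-11 N·m²/kg².
r = 1.058×10^6 m
1.058×10^6 m × (1 mi / 1609 m) = 657.2 mi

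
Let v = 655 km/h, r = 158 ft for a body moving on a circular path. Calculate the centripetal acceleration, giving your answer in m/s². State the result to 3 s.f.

687 m/s²

Directly: a = v²/r.
v = 655 km/h = 181.9 m/s; r = 158 ft = 48.16 m.
a = 687.4 m/s²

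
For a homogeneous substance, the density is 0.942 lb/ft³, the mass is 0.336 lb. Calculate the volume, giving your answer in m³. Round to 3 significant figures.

0.0101 m³

Solving ρ = m/V for V: V = m/ρ.
ρ = 0.942 lb/ft³ = 15.09 kg/m³; m = 0.336 lb = 0.1524 kg.
V = 0.01010 m³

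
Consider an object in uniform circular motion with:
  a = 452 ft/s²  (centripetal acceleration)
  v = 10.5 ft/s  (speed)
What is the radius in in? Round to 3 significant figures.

2.93 in

Rearranging a = v²/r for r: r = v²/a.
a = 452 ft/s² = 137.8 m/s²; v = 10.5 ft/s = 3.200 m/s.
r = 0.07435 m
0.07435 m × (1 in / 0.02540 m) = 2.927 in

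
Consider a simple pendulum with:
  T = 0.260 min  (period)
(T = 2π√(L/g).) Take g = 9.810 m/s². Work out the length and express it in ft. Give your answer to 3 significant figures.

198 ft

Solving T = 2π√(L/g) for L: L = g·(T/2π)².
T = 0.260 min = 15.60 s; g = 9.810 m/s².
L = 60.47 m
60.47 m × (1 ft / 0.3048 m) = 198.4 ft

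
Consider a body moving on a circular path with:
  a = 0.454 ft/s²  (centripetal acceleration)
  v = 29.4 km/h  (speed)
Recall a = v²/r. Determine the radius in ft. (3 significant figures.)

1580 ft

Solving a = v²/r for r: r = v²/a.
a = 0.454 ft/s² = 0.1384 m/s²; v = 29.4 km/h = 8.167 m/s.
r = 482.0 m
482.0 m × (1 ft / 0.3048 m) = 1581 ft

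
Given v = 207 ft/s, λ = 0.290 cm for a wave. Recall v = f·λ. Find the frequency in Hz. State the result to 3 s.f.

Rearranging: f = v/λ.
v = 207 ft/s = 63.09 m/s; λ = 0.290 cm = 0.002900 m.
f = 21756 Hz

21800 Hz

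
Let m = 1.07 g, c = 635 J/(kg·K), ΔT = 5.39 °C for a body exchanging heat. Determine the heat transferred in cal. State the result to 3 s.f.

0.875 cal

Directly: Q = mcΔT.
m = 1.07 g = 0.001070 kg; c = 635 J/(kg·K); ΔT = 5.39 °C = 5.390 K.
Q = 3.662 J
3.662 J × (1 cal / 4.184 J) = 0.8753 cal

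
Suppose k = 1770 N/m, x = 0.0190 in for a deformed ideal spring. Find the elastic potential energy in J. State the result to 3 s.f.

Directly: U = ½kx².
k = 1770 N/m; x = 0.0190 in = 4.826×10^-4 m.
U = 2.061×10^-4 J

2.06×10^-4 J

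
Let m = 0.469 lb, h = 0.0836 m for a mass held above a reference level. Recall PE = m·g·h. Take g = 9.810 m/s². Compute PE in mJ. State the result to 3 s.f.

PE is given directly by: PE = mgh.
m = 0.469 lb = 0.2127 kg; h = 0.0836 m; g = 9.810 m/s².
PE = 0.1745 J
0.1745 J × (1 mJ / 0.001000 J) = 174.5 mJ

174 mJ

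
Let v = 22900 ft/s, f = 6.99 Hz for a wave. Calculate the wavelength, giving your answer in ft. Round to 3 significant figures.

3280 ft

Solving v = f·λ for λ: λ = v/f.
v = 22900 ft/s = 6980 m/s; f = 6.99 Hz.
λ = 998.6 m
998.6 m × (1 ft / 0.3048 m) = 3276 ft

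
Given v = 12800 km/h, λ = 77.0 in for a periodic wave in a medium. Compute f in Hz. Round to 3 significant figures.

Solving v = f·λ for f: f = v/λ.
v = 12800 km/h = 3556 m/s; λ = 77.0 in = 1.956 m.
f = 1818 Hz

1820 Hz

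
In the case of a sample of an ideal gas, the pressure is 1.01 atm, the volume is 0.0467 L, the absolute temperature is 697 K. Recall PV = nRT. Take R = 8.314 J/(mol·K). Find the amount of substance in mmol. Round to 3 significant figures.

Rearranging: n = PV/(RT).
P = 1.01 atm = 1.023×10^5 Pa; V = 0.0467 L = 4.670×10^-5 m³; T = 697 K; R = 8.314 J/(mol·K).
n = 8.247×10^-4 mol
8.247×10^-4 mol × (1 mmol / 0.001000 mol) = 0.8247 mmol

0.825 mmol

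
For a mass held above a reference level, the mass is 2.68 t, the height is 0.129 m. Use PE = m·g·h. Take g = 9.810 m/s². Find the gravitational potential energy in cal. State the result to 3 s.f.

811 cal

PE is given directly by: PE = mgh.
m = 2.68 t = 2680 kg; h = 0.129 m; g = 9.810 m/s².
PE = 3392 J  (the unit combination reduces to kg·m²/s² = J)
3392 J × (1 cal / 4.184 J) = 810.6 cal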